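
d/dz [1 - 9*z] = -9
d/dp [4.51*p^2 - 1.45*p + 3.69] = 9.02*p - 1.45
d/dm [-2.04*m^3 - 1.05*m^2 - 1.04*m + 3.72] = -6.12*m^2 - 2.1*m - 1.04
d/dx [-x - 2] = -1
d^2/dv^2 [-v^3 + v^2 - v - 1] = 2 - 6*v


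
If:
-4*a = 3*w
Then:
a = -3*w/4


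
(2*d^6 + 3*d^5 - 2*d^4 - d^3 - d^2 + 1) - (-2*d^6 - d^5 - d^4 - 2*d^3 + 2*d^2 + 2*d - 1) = 4*d^6 + 4*d^5 - d^4 + d^3 - 3*d^2 - 2*d + 2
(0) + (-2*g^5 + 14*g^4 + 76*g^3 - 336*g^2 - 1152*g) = -2*g^5 + 14*g^4 + 76*g^3 - 336*g^2 - 1152*g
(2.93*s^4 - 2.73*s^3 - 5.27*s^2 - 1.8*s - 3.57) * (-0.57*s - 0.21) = -1.6701*s^5 + 0.9408*s^4 + 3.5772*s^3 + 2.1327*s^2 + 2.4129*s + 0.7497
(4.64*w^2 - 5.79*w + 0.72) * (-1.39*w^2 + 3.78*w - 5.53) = -6.4496*w^4 + 25.5873*w^3 - 48.5462*w^2 + 34.7403*w - 3.9816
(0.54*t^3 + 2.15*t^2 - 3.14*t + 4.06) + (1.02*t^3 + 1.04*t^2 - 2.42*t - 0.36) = 1.56*t^3 + 3.19*t^2 - 5.56*t + 3.7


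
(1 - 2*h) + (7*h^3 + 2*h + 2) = 7*h^3 + 3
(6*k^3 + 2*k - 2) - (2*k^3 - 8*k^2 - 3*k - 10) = 4*k^3 + 8*k^2 + 5*k + 8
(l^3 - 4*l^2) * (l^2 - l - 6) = l^5 - 5*l^4 - 2*l^3 + 24*l^2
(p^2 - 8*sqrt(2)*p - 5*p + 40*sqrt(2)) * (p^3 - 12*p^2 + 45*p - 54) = p^5 - 17*p^4 - 8*sqrt(2)*p^4 + 105*p^3 + 136*sqrt(2)*p^3 - 840*sqrt(2)*p^2 - 279*p^2 + 270*p + 2232*sqrt(2)*p - 2160*sqrt(2)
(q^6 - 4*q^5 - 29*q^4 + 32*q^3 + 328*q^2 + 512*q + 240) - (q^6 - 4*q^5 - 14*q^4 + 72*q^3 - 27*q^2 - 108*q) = -15*q^4 - 40*q^3 + 355*q^2 + 620*q + 240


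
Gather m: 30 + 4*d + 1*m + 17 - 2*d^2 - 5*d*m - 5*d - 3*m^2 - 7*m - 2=-2*d^2 - d - 3*m^2 + m*(-5*d - 6) + 45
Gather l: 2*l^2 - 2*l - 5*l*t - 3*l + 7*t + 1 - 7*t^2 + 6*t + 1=2*l^2 + l*(-5*t - 5) - 7*t^2 + 13*t + 2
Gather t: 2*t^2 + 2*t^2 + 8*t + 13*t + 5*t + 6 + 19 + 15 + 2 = 4*t^2 + 26*t + 42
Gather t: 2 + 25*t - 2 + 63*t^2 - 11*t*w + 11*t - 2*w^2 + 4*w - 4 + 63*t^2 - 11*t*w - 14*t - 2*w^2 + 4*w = 126*t^2 + t*(22 - 22*w) - 4*w^2 + 8*w - 4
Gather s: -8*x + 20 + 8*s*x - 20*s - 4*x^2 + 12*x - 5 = s*(8*x - 20) - 4*x^2 + 4*x + 15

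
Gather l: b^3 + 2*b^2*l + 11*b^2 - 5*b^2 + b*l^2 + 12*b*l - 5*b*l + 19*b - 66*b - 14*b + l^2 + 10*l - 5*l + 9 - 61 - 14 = b^3 + 6*b^2 - 61*b + l^2*(b + 1) + l*(2*b^2 + 7*b + 5) - 66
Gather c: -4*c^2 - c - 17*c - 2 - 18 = -4*c^2 - 18*c - 20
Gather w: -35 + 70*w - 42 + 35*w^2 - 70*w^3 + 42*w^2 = -70*w^3 + 77*w^2 + 70*w - 77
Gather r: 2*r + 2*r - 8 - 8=4*r - 16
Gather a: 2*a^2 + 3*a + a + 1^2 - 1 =2*a^2 + 4*a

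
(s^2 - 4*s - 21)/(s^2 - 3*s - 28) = (s + 3)/(s + 4)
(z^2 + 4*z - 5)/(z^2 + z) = (z^2 + 4*z - 5)/(z*(z + 1))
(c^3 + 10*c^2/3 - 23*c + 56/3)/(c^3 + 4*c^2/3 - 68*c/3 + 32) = (c^2 + 6*c - 7)/(c^2 + 4*c - 12)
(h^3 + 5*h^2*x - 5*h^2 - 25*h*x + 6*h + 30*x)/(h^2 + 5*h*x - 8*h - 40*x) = (h^2 - 5*h + 6)/(h - 8)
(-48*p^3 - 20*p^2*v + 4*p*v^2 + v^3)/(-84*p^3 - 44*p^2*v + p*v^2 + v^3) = (4*p - v)/(7*p - v)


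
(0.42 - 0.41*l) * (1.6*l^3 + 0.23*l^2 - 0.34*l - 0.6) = -0.656*l^4 + 0.5777*l^3 + 0.236*l^2 + 0.1032*l - 0.252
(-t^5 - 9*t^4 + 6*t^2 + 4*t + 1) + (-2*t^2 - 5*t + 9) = -t^5 - 9*t^4 + 4*t^2 - t + 10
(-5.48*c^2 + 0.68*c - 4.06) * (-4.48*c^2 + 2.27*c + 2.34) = 24.5504*c^4 - 15.486*c^3 + 6.9092*c^2 - 7.625*c - 9.5004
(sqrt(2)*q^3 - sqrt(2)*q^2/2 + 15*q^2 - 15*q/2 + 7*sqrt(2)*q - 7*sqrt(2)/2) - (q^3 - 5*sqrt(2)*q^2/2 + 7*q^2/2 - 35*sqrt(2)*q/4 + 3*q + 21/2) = -q^3 + sqrt(2)*q^3 + 2*sqrt(2)*q^2 + 23*q^2/2 - 21*q/2 + 63*sqrt(2)*q/4 - 21/2 - 7*sqrt(2)/2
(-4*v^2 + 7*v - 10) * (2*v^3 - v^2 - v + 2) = -8*v^5 + 18*v^4 - 23*v^3 - 5*v^2 + 24*v - 20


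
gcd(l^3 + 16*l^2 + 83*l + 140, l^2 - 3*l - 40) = l + 5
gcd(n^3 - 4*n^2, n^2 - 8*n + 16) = n - 4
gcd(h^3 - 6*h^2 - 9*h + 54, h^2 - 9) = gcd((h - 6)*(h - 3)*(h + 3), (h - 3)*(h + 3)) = h^2 - 9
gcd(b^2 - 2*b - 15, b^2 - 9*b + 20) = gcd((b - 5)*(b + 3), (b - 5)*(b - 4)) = b - 5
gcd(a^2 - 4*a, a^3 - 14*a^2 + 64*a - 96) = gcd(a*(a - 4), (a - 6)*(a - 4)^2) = a - 4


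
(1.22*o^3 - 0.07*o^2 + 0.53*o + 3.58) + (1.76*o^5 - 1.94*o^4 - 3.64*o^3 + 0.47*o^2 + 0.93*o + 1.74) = 1.76*o^5 - 1.94*o^4 - 2.42*o^3 + 0.4*o^2 + 1.46*o + 5.32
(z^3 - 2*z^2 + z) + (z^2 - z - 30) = z^3 - z^2 - 30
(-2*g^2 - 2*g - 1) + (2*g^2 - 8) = -2*g - 9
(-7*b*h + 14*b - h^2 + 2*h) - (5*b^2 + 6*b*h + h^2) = -5*b^2 - 13*b*h + 14*b - 2*h^2 + 2*h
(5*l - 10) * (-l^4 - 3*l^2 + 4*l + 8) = -5*l^5 + 10*l^4 - 15*l^3 + 50*l^2 - 80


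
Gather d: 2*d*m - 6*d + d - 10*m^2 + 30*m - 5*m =d*(2*m - 5) - 10*m^2 + 25*m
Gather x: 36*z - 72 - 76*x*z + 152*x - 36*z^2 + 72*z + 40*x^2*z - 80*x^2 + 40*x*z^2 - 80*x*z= x^2*(40*z - 80) + x*(40*z^2 - 156*z + 152) - 36*z^2 + 108*z - 72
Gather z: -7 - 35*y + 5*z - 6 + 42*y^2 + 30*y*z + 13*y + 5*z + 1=42*y^2 - 22*y + z*(30*y + 10) - 12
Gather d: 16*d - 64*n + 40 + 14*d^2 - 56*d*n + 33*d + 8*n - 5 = 14*d^2 + d*(49 - 56*n) - 56*n + 35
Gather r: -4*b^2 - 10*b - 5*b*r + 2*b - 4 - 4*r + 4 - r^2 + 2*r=-4*b^2 - 8*b - r^2 + r*(-5*b - 2)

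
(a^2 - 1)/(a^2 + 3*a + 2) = (a - 1)/(a + 2)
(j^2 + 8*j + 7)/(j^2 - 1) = (j + 7)/(j - 1)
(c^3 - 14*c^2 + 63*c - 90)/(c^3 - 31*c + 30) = (c^2 - 9*c + 18)/(c^2 + 5*c - 6)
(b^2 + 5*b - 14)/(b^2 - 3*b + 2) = (b + 7)/(b - 1)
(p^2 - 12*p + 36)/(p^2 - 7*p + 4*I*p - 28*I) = (p^2 - 12*p + 36)/(p^2 + p*(-7 + 4*I) - 28*I)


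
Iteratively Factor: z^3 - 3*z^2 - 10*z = (z)*(z^2 - 3*z - 10) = z*(z + 2)*(z - 5)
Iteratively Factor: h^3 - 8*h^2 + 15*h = (h - 3)*(h^2 - 5*h) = (h - 5)*(h - 3)*(h)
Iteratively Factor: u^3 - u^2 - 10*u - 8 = (u + 1)*(u^2 - 2*u - 8) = (u - 4)*(u + 1)*(u + 2)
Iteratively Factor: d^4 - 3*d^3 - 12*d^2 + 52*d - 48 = (d - 3)*(d^3 - 12*d + 16) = (d - 3)*(d + 4)*(d^2 - 4*d + 4) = (d - 3)*(d - 2)*(d + 4)*(d - 2)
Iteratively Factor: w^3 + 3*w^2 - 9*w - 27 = (w + 3)*(w^2 - 9) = (w - 3)*(w + 3)*(w + 3)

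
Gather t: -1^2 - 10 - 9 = -20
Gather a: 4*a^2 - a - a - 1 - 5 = 4*a^2 - 2*a - 6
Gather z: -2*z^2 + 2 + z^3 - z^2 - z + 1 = z^3 - 3*z^2 - z + 3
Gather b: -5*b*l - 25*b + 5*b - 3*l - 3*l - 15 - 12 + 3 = b*(-5*l - 20) - 6*l - 24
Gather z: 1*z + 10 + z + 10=2*z + 20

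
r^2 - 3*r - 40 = (r - 8)*(r + 5)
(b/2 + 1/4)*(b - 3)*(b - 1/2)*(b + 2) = b^4/2 - b^3/2 - 25*b^2/8 + b/8 + 3/4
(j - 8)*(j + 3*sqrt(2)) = j^2 - 8*j + 3*sqrt(2)*j - 24*sqrt(2)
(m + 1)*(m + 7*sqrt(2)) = m^2 + m + 7*sqrt(2)*m + 7*sqrt(2)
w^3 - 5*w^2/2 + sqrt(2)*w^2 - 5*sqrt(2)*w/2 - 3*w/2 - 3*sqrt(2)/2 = (w - 3)*(w + 1/2)*(w + sqrt(2))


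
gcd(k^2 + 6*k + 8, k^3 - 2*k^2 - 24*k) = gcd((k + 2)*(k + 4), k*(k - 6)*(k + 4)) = k + 4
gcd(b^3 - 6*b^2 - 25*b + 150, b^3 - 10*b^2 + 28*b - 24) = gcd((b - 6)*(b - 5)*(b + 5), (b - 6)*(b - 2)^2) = b - 6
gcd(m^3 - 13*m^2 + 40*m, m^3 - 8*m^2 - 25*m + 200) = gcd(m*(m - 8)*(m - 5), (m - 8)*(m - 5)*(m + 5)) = m^2 - 13*m + 40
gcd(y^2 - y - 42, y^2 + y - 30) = y + 6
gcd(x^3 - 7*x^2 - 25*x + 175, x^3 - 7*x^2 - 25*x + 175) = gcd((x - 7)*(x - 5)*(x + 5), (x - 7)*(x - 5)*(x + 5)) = x^3 - 7*x^2 - 25*x + 175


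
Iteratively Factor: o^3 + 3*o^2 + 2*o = (o)*(o^2 + 3*o + 2) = o*(o + 1)*(o + 2)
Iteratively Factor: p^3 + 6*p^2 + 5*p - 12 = (p + 4)*(p^2 + 2*p - 3) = (p + 3)*(p + 4)*(p - 1)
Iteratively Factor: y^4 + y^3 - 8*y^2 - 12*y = (y + 2)*(y^3 - y^2 - 6*y) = y*(y + 2)*(y^2 - y - 6) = y*(y + 2)^2*(y - 3)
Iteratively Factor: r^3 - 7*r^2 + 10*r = (r)*(r^2 - 7*r + 10) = r*(r - 5)*(r - 2)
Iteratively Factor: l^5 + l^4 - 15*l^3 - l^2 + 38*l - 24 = (l - 1)*(l^4 + 2*l^3 - 13*l^2 - 14*l + 24) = (l - 1)*(l + 4)*(l^3 - 2*l^2 - 5*l + 6) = (l - 3)*(l - 1)*(l + 4)*(l^2 + l - 2) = (l - 3)*(l - 1)*(l + 2)*(l + 4)*(l - 1)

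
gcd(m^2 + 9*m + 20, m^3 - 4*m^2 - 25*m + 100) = m + 5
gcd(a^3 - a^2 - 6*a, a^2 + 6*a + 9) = 1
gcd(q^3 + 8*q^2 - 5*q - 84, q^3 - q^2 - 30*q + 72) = q - 3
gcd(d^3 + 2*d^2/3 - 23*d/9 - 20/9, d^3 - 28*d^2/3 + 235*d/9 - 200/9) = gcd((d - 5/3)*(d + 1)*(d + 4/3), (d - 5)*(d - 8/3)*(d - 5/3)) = d - 5/3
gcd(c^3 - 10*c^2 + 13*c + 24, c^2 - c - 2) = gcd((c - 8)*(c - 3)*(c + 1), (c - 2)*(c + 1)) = c + 1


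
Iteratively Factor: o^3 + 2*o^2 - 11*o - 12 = (o - 3)*(o^2 + 5*o + 4) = (o - 3)*(o + 4)*(o + 1)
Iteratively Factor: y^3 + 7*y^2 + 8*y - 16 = (y - 1)*(y^2 + 8*y + 16) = (y - 1)*(y + 4)*(y + 4)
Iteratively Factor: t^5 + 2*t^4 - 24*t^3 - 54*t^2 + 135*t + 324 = (t + 3)*(t^4 - t^3 - 21*t^2 + 9*t + 108) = (t + 3)^2*(t^3 - 4*t^2 - 9*t + 36) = (t - 4)*(t + 3)^2*(t^2 - 9) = (t - 4)*(t - 3)*(t + 3)^2*(t + 3)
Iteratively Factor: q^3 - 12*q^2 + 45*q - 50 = (q - 5)*(q^2 - 7*q + 10) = (q - 5)^2*(q - 2)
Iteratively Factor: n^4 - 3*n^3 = (n)*(n^3 - 3*n^2) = n*(n - 3)*(n^2) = n^2*(n - 3)*(n)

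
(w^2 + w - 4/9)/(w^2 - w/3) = (w + 4/3)/w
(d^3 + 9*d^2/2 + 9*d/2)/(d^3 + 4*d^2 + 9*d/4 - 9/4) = 2*d/(2*d - 1)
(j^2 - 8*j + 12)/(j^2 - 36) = (j - 2)/(j + 6)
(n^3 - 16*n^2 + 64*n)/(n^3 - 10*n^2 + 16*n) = (n - 8)/(n - 2)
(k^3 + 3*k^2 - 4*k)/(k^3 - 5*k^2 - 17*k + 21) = k*(k + 4)/(k^2 - 4*k - 21)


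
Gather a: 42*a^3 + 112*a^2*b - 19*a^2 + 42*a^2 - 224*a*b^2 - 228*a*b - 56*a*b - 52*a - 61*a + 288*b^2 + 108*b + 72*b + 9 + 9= 42*a^3 + a^2*(112*b + 23) + a*(-224*b^2 - 284*b - 113) + 288*b^2 + 180*b + 18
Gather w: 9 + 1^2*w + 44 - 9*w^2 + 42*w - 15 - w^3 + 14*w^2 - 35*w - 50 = -w^3 + 5*w^2 + 8*w - 12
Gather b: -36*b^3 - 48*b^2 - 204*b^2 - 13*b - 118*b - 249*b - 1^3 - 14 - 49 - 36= -36*b^3 - 252*b^2 - 380*b - 100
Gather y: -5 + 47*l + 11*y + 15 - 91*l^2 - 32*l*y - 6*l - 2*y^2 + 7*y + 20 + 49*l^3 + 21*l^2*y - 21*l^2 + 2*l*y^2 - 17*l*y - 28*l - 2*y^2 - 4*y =49*l^3 - 112*l^2 + 13*l + y^2*(2*l - 4) + y*(21*l^2 - 49*l + 14) + 30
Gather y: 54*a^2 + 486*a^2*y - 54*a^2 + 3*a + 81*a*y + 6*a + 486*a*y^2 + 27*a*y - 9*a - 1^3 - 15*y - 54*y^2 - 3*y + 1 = y^2*(486*a - 54) + y*(486*a^2 + 108*a - 18)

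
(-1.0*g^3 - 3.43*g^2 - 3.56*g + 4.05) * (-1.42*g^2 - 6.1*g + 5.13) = 1.42*g^5 + 10.9706*g^4 + 20.8482*g^3 - 1.6309*g^2 - 42.9678*g + 20.7765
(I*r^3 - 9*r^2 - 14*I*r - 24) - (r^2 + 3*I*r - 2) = I*r^3 - 10*r^2 - 17*I*r - 22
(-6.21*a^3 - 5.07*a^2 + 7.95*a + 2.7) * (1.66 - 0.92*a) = 5.7132*a^4 - 5.6442*a^3 - 15.7302*a^2 + 10.713*a + 4.482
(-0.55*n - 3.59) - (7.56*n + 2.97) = -8.11*n - 6.56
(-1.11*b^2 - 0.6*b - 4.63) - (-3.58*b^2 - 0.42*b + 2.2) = 2.47*b^2 - 0.18*b - 6.83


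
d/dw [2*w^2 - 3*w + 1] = 4*w - 3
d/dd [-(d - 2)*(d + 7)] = -2*d - 5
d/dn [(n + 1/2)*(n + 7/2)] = 2*n + 4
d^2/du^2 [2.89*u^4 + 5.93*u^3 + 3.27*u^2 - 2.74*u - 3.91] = 34.68*u^2 + 35.58*u + 6.54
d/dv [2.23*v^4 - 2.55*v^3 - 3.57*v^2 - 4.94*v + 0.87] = 8.92*v^3 - 7.65*v^2 - 7.14*v - 4.94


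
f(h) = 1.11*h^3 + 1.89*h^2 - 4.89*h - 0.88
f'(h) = 3.33*h^2 + 3.78*h - 4.89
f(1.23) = -1.97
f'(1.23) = 4.80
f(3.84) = 71.06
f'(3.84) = 58.73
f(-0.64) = 2.73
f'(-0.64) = -5.95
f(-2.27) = 6.98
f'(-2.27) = 3.69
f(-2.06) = 7.51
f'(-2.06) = 1.45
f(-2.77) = 3.58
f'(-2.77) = 10.19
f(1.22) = -2.02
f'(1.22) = 4.68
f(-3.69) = -12.87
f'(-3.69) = 26.50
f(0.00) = -0.88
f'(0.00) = -4.89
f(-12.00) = -1588.12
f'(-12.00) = 429.27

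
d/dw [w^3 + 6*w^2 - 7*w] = 3*w^2 + 12*w - 7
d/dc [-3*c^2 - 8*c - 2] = -6*c - 8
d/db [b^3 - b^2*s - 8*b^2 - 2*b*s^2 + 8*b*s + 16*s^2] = 3*b^2 - 2*b*s - 16*b - 2*s^2 + 8*s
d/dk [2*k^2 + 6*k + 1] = 4*k + 6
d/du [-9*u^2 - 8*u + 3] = -18*u - 8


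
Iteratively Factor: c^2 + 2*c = (c + 2)*(c)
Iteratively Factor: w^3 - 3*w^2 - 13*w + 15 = (w + 3)*(w^2 - 6*w + 5) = (w - 1)*(w + 3)*(w - 5)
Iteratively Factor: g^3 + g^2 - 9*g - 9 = (g + 3)*(g^2 - 2*g - 3) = (g + 1)*(g + 3)*(g - 3)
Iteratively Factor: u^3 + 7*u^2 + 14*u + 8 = (u + 4)*(u^2 + 3*u + 2) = (u + 2)*(u + 4)*(u + 1)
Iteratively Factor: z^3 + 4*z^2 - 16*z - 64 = (z + 4)*(z^2 - 16) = (z - 4)*(z + 4)*(z + 4)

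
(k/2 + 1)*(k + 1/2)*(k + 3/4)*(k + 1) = k^4/2 + 17*k^3/8 + 49*k^2/16 + 29*k/16 + 3/8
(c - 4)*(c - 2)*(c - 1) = c^3 - 7*c^2 + 14*c - 8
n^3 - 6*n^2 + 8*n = n*(n - 4)*(n - 2)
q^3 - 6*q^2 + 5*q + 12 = (q - 4)*(q - 3)*(q + 1)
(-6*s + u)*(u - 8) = -6*s*u + 48*s + u^2 - 8*u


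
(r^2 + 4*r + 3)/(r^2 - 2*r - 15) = (r + 1)/(r - 5)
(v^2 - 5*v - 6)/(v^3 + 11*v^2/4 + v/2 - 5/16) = 16*(v^2 - 5*v - 6)/(16*v^3 + 44*v^2 + 8*v - 5)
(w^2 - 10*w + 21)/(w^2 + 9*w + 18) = (w^2 - 10*w + 21)/(w^2 + 9*w + 18)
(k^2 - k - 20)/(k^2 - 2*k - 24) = (k - 5)/(k - 6)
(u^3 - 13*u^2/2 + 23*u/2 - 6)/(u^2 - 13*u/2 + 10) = (2*u^2 - 5*u + 3)/(2*u - 5)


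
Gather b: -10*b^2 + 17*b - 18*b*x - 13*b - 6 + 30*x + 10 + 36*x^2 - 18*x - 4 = -10*b^2 + b*(4 - 18*x) + 36*x^2 + 12*x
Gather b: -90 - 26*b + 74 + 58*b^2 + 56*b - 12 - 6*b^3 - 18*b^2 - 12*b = -6*b^3 + 40*b^2 + 18*b - 28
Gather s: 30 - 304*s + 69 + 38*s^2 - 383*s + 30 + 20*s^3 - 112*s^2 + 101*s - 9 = 20*s^3 - 74*s^2 - 586*s + 120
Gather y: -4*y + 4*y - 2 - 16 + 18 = 0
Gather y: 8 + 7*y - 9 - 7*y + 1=0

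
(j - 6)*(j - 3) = j^2 - 9*j + 18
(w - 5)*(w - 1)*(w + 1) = w^3 - 5*w^2 - w + 5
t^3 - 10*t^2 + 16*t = t*(t - 8)*(t - 2)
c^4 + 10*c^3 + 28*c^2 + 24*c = c*(c + 2)^2*(c + 6)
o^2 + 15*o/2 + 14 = (o + 7/2)*(o + 4)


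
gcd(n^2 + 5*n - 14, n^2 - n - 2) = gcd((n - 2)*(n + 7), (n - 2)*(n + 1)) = n - 2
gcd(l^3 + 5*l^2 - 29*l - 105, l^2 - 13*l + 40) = l - 5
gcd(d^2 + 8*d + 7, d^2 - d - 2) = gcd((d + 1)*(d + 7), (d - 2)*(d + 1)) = d + 1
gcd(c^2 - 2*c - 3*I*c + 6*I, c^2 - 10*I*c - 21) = c - 3*I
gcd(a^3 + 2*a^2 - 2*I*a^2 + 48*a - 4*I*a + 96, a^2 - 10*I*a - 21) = 1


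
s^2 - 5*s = s*(s - 5)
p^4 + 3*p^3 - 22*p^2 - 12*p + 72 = (p - 3)*(p - 2)*(p + 2)*(p + 6)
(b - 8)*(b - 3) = b^2 - 11*b + 24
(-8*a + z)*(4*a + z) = -32*a^2 - 4*a*z + z^2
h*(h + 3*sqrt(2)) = h^2 + 3*sqrt(2)*h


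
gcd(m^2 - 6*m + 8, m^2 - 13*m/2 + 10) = m - 4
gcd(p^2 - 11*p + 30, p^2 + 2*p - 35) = p - 5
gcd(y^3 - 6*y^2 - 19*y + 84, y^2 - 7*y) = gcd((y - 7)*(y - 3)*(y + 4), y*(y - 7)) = y - 7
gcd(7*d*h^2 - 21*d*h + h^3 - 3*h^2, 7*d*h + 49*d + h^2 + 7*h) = 7*d + h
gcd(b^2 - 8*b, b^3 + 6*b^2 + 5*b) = b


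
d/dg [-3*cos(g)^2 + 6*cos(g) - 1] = 6*(cos(g) - 1)*sin(g)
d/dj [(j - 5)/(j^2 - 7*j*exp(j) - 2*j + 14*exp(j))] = (j^2 - 7*j*exp(j) - 2*j + (j - 5)*(7*j*exp(j) - 2*j - 7*exp(j) + 2) + 14*exp(j))/(j^2 - 7*j*exp(j) - 2*j + 14*exp(j))^2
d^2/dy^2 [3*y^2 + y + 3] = 6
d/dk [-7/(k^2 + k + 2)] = 7*(2*k + 1)/(k^2 + k + 2)^2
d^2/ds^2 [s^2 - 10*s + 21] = 2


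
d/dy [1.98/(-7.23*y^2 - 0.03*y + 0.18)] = (28.6308*y + 0.0594)/(7.23*y^2 + 0.03*y - 0.18)^2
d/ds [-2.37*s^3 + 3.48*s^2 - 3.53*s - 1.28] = -7.11*s^2 + 6.96*s - 3.53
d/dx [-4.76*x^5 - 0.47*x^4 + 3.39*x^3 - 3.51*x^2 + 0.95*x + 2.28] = -23.8*x^4 - 1.88*x^3 + 10.17*x^2 - 7.02*x + 0.95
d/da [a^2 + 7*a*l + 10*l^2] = 2*a + 7*l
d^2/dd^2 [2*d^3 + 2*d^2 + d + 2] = 12*d + 4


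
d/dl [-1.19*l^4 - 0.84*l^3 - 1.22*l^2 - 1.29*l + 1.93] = -4.76*l^3 - 2.52*l^2 - 2.44*l - 1.29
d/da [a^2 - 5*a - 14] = 2*a - 5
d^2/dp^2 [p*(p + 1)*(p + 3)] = 6*p + 8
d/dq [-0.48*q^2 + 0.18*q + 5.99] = 0.18 - 0.96*q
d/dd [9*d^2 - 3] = 18*d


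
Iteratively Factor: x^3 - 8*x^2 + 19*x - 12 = (x - 1)*(x^2 - 7*x + 12) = (x - 3)*(x - 1)*(x - 4)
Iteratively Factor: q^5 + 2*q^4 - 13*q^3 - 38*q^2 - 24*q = (q)*(q^4 + 2*q^3 - 13*q^2 - 38*q - 24) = q*(q + 3)*(q^3 - q^2 - 10*q - 8) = q*(q - 4)*(q + 3)*(q^2 + 3*q + 2) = q*(q - 4)*(q + 2)*(q + 3)*(q + 1)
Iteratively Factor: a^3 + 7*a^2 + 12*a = (a)*(a^2 + 7*a + 12) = a*(a + 3)*(a + 4)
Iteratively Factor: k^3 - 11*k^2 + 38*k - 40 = (k - 2)*(k^2 - 9*k + 20) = (k - 4)*(k - 2)*(k - 5)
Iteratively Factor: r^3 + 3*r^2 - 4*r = (r)*(r^2 + 3*r - 4) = r*(r - 1)*(r + 4)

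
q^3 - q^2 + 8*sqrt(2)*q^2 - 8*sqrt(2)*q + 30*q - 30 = (q - 1)*(q + 3*sqrt(2))*(q + 5*sqrt(2))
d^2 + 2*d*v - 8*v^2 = (d - 2*v)*(d + 4*v)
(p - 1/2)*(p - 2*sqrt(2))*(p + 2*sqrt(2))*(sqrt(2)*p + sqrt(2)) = sqrt(2)*p^4 + sqrt(2)*p^3/2 - 17*sqrt(2)*p^2/2 - 4*sqrt(2)*p + 4*sqrt(2)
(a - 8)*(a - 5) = a^2 - 13*a + 40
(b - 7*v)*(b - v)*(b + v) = b^3 - 7*b^2*v - b*v^2 + 7*v^3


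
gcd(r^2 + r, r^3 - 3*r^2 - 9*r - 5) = r + 1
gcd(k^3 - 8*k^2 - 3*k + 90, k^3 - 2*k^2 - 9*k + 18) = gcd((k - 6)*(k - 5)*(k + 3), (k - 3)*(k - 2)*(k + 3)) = k + 3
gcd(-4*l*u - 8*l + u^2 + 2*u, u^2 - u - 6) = u + 2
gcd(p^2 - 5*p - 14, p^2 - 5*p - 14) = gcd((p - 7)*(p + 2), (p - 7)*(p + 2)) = p^2 - 5*p - 14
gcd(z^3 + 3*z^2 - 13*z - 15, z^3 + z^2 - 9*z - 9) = z^2 - 2*z - 3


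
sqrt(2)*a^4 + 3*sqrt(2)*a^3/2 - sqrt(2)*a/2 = a*(a - 1/2)*(a + 1)*(sqrt(2)*a + sqrt(2))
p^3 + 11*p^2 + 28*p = p*(p + 4)*(p + 7)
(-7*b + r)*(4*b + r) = -28*b^2 - 3*b*r + r^2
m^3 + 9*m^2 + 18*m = m*(m + 3)*(m + 6)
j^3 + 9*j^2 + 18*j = j*(j + 3)*(j + 6)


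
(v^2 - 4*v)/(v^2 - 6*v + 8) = v/(v - 2)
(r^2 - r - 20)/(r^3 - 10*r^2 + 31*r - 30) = (r + 4)/(r^2 - 5*r + 6)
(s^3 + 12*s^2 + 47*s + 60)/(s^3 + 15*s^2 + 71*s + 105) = (s + 4)/(s + 7)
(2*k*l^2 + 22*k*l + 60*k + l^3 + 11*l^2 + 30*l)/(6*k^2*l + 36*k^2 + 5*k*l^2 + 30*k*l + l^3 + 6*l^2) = (l + 5)/(3*k + l)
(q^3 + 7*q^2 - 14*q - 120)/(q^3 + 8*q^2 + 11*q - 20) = (q^2 + 2*q - 24)/(q^2 + 3*q - 4)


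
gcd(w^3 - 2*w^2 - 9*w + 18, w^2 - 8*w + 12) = w - 2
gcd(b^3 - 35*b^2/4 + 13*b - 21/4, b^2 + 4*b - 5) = b - 1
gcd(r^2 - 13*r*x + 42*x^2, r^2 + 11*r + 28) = 1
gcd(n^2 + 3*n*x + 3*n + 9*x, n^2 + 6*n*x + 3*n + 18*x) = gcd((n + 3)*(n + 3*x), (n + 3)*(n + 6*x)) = n + 3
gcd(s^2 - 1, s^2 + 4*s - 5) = s - 1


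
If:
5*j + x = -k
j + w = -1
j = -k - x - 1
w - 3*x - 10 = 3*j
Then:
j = 1/4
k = 11/4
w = -5/4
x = -4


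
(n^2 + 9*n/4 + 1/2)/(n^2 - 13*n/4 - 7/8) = 2*(n + 2)/(2*n - 7)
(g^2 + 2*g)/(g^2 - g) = (g + 2)/(g - 1)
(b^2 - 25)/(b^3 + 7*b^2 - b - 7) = (b^2 - 25)/(b^3 + 7*b^2 - b - 7)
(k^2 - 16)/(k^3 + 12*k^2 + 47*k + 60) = (k - 4)/(k^2 + 8*k + 15)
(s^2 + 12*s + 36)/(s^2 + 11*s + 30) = (s + 6)/(s + 5)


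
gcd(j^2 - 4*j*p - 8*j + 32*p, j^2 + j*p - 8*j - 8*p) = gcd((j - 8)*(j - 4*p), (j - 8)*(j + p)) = j - 8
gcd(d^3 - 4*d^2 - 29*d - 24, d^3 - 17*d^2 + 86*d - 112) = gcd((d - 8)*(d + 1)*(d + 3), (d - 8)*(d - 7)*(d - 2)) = d - 8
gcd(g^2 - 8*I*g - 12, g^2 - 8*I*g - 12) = g^2 - 8*I*g - 12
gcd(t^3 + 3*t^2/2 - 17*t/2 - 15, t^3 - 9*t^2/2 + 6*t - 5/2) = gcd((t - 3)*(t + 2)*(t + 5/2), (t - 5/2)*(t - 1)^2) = 1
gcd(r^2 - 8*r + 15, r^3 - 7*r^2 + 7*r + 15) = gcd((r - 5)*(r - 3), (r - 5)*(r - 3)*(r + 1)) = r^2 - 8*r + 15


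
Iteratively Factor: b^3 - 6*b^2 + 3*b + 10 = (b + 1)*(b^2 - 7*b + 10) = (b - 2)*(b + 1)*(b - 5)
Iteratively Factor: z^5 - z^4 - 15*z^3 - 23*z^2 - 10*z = (z + 1)*(z^4 - 2*z^3 - 13*z^2 - 10*z) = (z + 1)*(z + 2)*(z^3 - 4*z^2 - 5*z) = (z - 5)*(z + 1)*(z + 2)*(z^2 + z) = z*(z - 5)*(z + 1)*(z + 2)*(z + 1)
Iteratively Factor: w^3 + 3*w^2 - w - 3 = (w - 1)*(w^2 + 4*w + 3) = (w - 1)*(w + 1)*(w + 3)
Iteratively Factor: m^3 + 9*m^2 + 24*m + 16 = (m + 4)*(m^2 + 5*m + 4) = (m + 4)^2*(m + 1)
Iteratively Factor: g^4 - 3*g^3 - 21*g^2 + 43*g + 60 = (g - 3)*(g^3 - 21*g - 20) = (g - 5)*(g - 3)*(g^2 + 5*g + 4) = (g - 5)*(g - 3)*(g + 4)*(g + 1)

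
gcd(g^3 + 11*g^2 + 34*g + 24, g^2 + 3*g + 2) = g + 1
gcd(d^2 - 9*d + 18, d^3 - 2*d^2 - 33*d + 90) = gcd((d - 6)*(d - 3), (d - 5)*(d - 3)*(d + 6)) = d - 3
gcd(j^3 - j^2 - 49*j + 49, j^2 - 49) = j^2 - 49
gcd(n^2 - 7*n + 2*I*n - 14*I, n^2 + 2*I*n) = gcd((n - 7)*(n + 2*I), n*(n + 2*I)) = n + 2*I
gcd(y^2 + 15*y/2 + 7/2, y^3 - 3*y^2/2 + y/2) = 1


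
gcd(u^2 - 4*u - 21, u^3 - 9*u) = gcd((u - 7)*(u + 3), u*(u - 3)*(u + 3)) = u + 3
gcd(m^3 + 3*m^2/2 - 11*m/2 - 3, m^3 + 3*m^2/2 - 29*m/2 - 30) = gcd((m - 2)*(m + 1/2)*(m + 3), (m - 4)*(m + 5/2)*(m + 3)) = m + 3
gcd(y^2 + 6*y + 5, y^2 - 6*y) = 1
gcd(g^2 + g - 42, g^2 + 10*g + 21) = g + 7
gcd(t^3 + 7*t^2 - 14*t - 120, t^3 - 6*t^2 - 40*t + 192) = t^2 + 2*t - 24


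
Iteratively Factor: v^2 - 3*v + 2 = (v - 2)*(v - 1)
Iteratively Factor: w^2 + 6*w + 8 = (w + 4)*(w + 2)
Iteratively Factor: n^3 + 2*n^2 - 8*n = (n - 2)*(n^2 + 4*n) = n*(n - 2)*(n + 4)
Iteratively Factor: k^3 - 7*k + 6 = (k - 2)*(k^2 + 2*k - 3) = (k - 2)*(k + 3)*(k - 1)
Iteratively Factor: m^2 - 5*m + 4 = (m - 1)*(m - 4)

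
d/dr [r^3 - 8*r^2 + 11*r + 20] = 3*r^2 - 16*r + 11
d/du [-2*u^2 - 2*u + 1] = -4*u - 2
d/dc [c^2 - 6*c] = 2*c - 6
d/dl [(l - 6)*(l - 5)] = 2*l - 11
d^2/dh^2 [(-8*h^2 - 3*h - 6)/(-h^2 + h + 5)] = 2*(11*h^3 + 138*h^2 + 27*h + 221)/(h^6 - 3*h^5 - 12*h^4 + 29*h^3 + 60*h^2 - 75*h - 125)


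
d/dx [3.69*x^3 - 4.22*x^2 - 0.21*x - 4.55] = 11.07*x^2 - 8.44*x - 0.21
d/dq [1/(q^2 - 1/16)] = -512*q/(16*q^2 - 1)^2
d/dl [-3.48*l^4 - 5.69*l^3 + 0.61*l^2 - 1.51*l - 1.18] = -13.92*l^3 - 17.07*l^2 + 1.22*l - 1.51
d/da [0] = 0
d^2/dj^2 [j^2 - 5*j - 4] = 2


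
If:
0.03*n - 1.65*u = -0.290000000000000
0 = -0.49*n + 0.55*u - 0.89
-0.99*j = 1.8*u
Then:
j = -0.26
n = -1.65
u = 0.15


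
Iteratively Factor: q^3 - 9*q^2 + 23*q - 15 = (q - 5)*(q^2 - 4*q + 3) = (q - 5)*(q - 1)*(q - 3)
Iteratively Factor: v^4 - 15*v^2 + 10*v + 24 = (v - 3)*(v^3 + 3*v^2 - 6*v - 8) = (v - 3)*(v + 1)*(v^2 + 2*v - 8) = (v - 3)*(v + 1)*(v + 4)*(v - 2)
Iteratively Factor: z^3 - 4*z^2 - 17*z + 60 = (z - 3)*(z^2 - z - 20) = (z - 3)*(z + 4)*(z - 5)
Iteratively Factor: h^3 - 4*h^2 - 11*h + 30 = (h + 3)*(h^2 - 7*h + 10) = (h - 2)*(h + 3)*(h - 5)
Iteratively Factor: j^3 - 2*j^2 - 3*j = (j)*(j^2 - 2*j - 3) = j*(j - 3)*(j + 1)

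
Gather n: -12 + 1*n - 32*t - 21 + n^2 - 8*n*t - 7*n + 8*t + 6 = n^2 + n*(-8*t - 6) - 24*t - 27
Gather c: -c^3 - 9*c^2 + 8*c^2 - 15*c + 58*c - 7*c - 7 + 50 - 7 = -c^3 - c^2 + 36*c + 36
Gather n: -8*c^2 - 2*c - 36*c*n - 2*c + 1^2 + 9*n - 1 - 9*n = -8*c^2 - 36*c*n - 4*c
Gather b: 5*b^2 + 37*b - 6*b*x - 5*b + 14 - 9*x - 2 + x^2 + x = 5*b^2 + b*(32 - 6*x) + x^2 - 8*x + 12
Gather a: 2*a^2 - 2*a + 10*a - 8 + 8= 2*a^2 + 8*a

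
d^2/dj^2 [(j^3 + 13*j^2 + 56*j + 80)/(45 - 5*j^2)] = 2*(-65*j^3 - 591*j^2 - 1755*j - 1773)/(5*(j^6 - 27*j^4 + 243*j^2 - 729))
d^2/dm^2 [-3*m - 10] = 0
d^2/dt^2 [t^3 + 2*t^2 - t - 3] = 6*t + 4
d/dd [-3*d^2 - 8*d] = -6*d - 8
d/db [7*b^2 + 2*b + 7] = 14*b + 2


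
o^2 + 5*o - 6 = (o - 1)*(o + 6)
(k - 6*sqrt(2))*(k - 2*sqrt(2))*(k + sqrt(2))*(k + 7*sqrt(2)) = k^4 - 90*k^2 + 80*sqrt(2)*k + 336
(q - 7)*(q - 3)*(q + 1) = q^3 - 9*q^2 + 11*q + 21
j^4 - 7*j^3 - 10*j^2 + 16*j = j*(j - 8)*(j - 1)*(j + 2)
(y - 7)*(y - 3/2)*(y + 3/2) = y^3 - 7*y^2 - 9*y/4 + 63/4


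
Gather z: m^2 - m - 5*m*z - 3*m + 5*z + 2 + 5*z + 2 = m^2 - 4*m + z*(10 - 5*m) + 4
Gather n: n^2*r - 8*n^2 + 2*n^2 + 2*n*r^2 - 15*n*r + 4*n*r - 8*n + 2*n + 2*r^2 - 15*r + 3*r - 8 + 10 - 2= n^2*(r - 6) + n*(2*r^2 - 11*r - 6) + 2*r^2 - 12*r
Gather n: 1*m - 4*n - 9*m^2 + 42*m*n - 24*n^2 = -9*m^2 + m - 24*n^2 + n*(42*m - 4)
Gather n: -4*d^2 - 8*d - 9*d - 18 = -4*d^2 - 17*d - 18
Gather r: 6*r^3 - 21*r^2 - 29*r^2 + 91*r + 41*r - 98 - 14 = 6*r^3 - 50*r^2 + 132*r - 112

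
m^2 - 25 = (m - 5)*(m + 5)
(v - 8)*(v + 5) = v^2 - 3*v - 40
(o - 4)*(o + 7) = o^2 + 3*o - 28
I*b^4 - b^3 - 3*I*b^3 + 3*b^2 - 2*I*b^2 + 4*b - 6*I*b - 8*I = (b - 4)*(b + 1)*(b + 2*I)*(I*b + 1)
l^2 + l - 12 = (l - 3)*(l + 4)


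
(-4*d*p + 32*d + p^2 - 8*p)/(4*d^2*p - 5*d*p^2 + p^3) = (p - 8)/(p*(-d + p))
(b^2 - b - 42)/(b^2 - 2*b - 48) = (b - 7)/(b - 8)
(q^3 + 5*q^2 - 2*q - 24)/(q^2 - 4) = (q^2 + 7*q + 12)/(q + 2)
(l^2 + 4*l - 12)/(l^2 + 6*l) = (l - 2)/l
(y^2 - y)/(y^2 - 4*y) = (y - 1)/(y - 4)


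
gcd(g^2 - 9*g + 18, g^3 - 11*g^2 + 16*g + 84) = g - 6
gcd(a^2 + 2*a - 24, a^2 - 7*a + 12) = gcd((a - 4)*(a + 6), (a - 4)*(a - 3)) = a - 4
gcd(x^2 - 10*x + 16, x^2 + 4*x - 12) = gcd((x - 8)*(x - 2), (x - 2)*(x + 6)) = x - 2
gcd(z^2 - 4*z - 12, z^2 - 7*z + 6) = z - 6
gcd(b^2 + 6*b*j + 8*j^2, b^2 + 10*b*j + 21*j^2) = 1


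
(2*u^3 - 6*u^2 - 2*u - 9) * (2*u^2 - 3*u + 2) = 4*u^5 - 18*u^4 + 18*u^3 - 24*u^2 + 23*u - 18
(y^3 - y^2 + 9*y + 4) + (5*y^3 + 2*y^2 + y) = 6*y^3 + y^2 + 10*y + 4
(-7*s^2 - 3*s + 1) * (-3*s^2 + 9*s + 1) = 21*s^4 - 54*s^3 - 37*s^2 + 6*s + 1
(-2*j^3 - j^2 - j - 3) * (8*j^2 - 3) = -16*j^5 - 8*j^4 - 2*j^3 - 21*j^2 + 3*j + 9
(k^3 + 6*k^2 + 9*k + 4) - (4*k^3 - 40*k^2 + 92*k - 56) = -3*k^3 + 46*k^2 - 83*k + 60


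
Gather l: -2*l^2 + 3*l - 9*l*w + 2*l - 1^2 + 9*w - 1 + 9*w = -2*l^2 + l*(5 - 9*w) + 18*w - 2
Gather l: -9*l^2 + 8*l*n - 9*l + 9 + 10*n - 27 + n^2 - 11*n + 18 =-9*l^2 + l*(8*n - 9) + n^2 - n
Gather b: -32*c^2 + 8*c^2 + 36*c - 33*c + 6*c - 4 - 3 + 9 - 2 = -24*c^2 + 9*c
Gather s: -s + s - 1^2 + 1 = 0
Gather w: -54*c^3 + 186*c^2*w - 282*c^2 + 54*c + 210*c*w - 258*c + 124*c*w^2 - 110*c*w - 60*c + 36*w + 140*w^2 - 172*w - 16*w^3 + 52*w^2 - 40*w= -54*c^3 - 282*c^2 - 264*c - 16*w^3 + w^2*(124*c + 192) + w*(186*c^2 + 100*c - 176)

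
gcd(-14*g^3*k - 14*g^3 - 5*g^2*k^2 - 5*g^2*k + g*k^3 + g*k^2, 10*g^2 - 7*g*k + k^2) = 1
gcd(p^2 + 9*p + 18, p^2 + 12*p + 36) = p + 6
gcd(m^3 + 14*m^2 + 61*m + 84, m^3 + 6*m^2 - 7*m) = m + 7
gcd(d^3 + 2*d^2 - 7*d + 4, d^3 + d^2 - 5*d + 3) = d^2 - 2*d + 1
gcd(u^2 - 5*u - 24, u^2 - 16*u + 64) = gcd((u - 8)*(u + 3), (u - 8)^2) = u - 8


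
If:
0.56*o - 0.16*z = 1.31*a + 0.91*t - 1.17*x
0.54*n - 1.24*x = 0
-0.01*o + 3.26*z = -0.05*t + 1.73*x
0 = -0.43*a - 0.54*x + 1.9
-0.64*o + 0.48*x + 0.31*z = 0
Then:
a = 4.67467328058853 - 2.62577755226179*z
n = 4.80131889871738*z - 0.468229743517857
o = 2.05254770482302*z - 0.152929875907042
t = 7.55554365679972*z - 7.08575091702627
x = 2.09089693976402*z - 0.203906501209389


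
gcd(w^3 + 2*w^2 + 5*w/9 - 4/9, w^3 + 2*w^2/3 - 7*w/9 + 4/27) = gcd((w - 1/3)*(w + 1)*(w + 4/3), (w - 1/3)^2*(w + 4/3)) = w^2 + w - 4/9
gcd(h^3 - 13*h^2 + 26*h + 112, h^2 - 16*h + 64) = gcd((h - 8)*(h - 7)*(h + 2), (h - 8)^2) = h - 8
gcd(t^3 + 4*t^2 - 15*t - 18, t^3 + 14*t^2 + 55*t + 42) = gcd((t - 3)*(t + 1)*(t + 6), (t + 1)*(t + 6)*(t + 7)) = t^2 + 7*t + 6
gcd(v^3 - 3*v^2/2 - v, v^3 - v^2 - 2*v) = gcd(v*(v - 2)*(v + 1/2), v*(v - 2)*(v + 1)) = v^2 - 2*v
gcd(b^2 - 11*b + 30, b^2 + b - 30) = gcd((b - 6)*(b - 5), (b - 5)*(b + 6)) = b - 5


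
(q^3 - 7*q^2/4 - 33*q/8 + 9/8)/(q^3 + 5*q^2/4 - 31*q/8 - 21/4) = (4*q^2 - 13*q + 3)/(4*q^2 - q - 14)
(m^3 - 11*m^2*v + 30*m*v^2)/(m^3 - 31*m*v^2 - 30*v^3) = m*(m - 5*v)/(m^2 + 6*m*v + 5*v^2)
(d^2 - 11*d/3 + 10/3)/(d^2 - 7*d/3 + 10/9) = 3*(d - 2)/(3*d - 2)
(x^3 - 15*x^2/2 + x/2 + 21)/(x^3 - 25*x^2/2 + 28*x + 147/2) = (x - 2)/(x - 7)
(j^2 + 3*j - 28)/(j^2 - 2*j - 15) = (-j^2 - 3*j + 28)/(-j^2 + 2*j + 15)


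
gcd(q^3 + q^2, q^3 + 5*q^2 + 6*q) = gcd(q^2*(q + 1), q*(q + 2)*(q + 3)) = q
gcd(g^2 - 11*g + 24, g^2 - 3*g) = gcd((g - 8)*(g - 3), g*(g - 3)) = g - 3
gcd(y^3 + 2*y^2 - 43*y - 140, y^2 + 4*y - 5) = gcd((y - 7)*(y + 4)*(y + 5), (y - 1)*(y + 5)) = y + 5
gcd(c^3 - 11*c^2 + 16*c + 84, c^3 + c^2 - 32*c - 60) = c^2 - 4*c - 12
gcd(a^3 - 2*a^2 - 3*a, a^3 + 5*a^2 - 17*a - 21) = a^2 - 2*a - 3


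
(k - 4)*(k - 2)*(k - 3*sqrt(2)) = k^3 - 6*k^2 - 3*sqrt(2)*k^2 + 8*k + 18*sqrt(2)*k - 24*sqrt(2)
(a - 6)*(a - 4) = a^2 - 10*a + 24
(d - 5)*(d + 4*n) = d^2 + 4*d*n - 5*d - 20*n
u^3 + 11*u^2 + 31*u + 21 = (u + 1)*(u + 3)*(u + 7)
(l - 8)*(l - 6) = l^2 - 14*l + 48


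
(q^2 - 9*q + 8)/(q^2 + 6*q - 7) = (q - 8)/(q + 7)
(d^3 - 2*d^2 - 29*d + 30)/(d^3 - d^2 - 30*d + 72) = (d^3 - 2*d^2 - 29*d + 30)/(d^3 - d^2 - 30*d + 72)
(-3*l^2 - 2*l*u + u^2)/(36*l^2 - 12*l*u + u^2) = (-3*l^2 - 2*l*u + u^2)/(36*l^2 - 12*l*u + u^2)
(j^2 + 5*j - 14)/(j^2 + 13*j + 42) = (j - 2)/(j + 6)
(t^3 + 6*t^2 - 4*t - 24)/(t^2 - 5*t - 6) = (-t^3 - 6*t^2 + 4*t + 24)/(-t^2 + 5*t + 6)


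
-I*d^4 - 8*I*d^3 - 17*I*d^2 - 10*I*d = d*(d + 2)*(d + 5)*(-I*d - I)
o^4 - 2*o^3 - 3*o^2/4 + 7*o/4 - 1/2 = (o - 2)*(o - 1/2)^2*(o + 1)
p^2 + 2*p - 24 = (p - 4)*(p + 6)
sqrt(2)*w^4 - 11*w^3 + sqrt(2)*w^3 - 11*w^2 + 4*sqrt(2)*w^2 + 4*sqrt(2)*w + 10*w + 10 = (w + 1)*(w - 5*sqrt(2))*(w - sqrt(2))*(sqrt(2)*w + 1)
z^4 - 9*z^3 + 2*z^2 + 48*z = z*(z - 8)*(z - 3)*(z + 2)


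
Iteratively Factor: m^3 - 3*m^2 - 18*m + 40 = (m - 5)*(m^2 + 2*m - 8) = (m - 5)*(m + 4)*(m - 2)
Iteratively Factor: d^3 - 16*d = (d + 4)*(d^2 - 4*d) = d*(d + 4)*(d - 4)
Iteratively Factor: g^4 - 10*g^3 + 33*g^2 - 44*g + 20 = (g - 1)*(g^3 - 9*g^2 + 24*g - 20) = (g - 2)*(g - 1)*(g^2 - 7*g + 10) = (g - 5)*(g - 2)*(g - 1)*(g - 2)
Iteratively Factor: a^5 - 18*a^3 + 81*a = (a - 3)*(a^4 + 3*a^3 - 9*a^2 - 27*a) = (a - 3)*(a + 3)*(a^3 - 9*a) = (a - 3)^2*(a + 3)*(a^2 + 3*a) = (a - 3)^2*(a + 3)^2*(a)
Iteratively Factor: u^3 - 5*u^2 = (u)*(u^2 - 5*u) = u^2*(u - 5)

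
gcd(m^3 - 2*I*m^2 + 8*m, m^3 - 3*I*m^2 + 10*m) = m^2 + 2*I*m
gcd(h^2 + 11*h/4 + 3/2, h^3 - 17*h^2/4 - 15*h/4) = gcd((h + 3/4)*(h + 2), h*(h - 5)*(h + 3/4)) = h + 3/4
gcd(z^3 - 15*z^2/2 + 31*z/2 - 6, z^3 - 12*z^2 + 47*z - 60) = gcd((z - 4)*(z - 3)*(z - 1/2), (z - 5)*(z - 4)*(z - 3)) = z^2 - 7*z + 12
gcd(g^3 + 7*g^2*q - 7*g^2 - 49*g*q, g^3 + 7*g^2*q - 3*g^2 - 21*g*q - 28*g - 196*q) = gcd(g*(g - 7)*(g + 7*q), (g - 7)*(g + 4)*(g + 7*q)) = g^2 + 7*g*q - 7*g - 49*q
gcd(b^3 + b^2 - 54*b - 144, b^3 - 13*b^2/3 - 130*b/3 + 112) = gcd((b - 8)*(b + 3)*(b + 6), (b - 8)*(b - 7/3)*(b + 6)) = b^2 - 2*b - 48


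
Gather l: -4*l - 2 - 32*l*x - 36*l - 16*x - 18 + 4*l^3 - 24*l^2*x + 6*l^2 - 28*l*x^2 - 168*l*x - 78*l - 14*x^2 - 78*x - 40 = 4*l^3 + l^2*(6 - 24*x) + l*(-28*x^2 - 200*x - 118) - 14*x^2 - 94*x - 60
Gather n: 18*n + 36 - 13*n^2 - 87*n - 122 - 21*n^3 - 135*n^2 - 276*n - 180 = -21*n^3 - 148*n^2 - 345*n - 266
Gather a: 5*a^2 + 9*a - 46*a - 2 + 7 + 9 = 5*a^2 - 37*a + 14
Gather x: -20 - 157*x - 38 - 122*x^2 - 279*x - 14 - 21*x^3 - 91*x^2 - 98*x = -21*x^3 - 213*x^2 - 534*x - 72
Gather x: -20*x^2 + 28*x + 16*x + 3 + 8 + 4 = -20*x^2 + 44*x + 15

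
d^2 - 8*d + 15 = (d - 5)*(d - 3)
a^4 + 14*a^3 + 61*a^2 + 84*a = a*(a + 3)*(a + 4)*(a + 7)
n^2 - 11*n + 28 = (n - 7)*(n - 4)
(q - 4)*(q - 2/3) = q^2 - 14*q/3 + 8/3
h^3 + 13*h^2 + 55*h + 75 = (h + 3)*(h + 5)^2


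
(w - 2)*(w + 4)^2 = w^3 + 6*w^2 - 32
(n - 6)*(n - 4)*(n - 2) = n^3 - 12*n^2 + 44*n - 48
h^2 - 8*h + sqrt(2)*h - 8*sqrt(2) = (h - 8)*(h + sqrt(2))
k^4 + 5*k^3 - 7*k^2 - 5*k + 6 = (k - 1)^2*(k + 1)*(k + 6)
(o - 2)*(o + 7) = o^2 + 5*o - 14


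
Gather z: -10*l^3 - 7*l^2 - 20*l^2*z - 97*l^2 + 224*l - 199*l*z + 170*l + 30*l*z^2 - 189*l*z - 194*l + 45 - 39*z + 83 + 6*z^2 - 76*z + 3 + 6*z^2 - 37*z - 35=-10*l^3 - 104*l^2 + 200*l + z^2*(30*l + 12) + z*(-20*l^2 - 388*l - 152) + 96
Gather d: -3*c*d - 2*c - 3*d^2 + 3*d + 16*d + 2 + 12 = -2*c - 3*d^2 + d*(19 - 3*c) + 14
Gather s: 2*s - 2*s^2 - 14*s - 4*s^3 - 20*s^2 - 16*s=-4*s^3 - 22*s^2 - 28*s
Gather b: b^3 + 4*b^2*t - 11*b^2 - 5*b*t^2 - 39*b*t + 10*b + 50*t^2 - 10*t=b^3 + b^2*(4*t - 11) + b*(-5*t^2 - 39*t + 10) + 50*t^2 - 10*t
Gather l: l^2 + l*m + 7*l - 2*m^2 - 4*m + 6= l^2 + l*(m + 7) - 2*m^2 - 4*m + 6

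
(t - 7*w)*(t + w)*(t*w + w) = t^3*w - 6*t^2*w^2 + t^2*w - 7*t*w^3 - 6*t*w^2 - 7*w^3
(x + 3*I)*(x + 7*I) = x^2 + 10*I*x - 21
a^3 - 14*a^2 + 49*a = a*(a - 7)^2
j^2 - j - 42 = (j - 7)*(j + 6)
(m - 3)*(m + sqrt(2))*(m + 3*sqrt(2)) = m^3 - 3*m^2 + 4*sqrt(2)*m^2 - 12*sqrt(2)*m + 6*m - 18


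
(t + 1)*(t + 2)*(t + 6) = t^3 + 9*t^2 + 20*t + 12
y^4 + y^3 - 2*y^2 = y^2*(y - 1)*(y + 2)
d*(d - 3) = d^2 - 3*d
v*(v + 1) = v^2 + v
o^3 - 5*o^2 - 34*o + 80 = (o - 8)*(o - 2)*(o + 5)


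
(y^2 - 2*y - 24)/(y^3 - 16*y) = (y - 6)/(y*(y - 4))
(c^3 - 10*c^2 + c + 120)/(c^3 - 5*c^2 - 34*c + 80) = (c^2 - 2*c - 15)/(c^2 + 3*c - 10)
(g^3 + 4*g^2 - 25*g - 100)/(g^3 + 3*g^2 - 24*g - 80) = (g + 5)/(g + 4)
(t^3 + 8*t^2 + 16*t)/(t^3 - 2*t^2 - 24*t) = (t + 4)/(t - 6)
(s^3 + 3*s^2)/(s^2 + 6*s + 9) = s^2/(s + 3)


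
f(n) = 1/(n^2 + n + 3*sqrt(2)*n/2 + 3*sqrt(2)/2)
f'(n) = (-2*n - 3*sqrt(2)/2 - 1)/(n^2 + n + 3*sqrt(2)*n/2 + 3*sqrt(2)/2)^2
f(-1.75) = -3.59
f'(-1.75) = 4.88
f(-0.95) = 17.07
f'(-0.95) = -356.07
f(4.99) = 0.02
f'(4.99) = -0.00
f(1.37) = 0.12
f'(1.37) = -0.09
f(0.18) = 0.37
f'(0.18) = -0.47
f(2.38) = 0.07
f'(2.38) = -0.03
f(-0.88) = 6.71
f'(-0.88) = -61.35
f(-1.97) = -6.81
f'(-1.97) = 38.00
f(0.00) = 0.47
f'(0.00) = -0.69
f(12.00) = 0.01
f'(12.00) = 0.00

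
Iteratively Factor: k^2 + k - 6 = (k + 3)*(k - 2)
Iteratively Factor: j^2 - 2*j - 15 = (j - 5)*(j + 3)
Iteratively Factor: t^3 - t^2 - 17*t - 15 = (t - 5)*(t^2 + 4*t + 3) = (t - 5)*(t + 1)*(t + 3)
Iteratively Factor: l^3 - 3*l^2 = (l)*(l^2 - 3*l) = l^2*(l - 3)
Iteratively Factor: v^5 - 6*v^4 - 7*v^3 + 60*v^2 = (v - 4)*(v^4 - 2*v^3 - 15*v^2) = (v - 5)*(v - 4)*(v^3 + 3*v^2) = (v - 5)*(v - 4)*(v + 3)*(v^2) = v*(v - 5)*(v - 4)*(v + 3)*(v)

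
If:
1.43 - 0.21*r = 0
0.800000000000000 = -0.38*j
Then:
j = -2.11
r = 6.81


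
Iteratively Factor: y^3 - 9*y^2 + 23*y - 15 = (y - 3)*(y^2 - 6*y + 5) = (y - 5)*(y - 3)*(y - 1)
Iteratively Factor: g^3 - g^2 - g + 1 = (g - 1)*(g^2 - 1) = (g - 1)*(g + 1)*(g - 1)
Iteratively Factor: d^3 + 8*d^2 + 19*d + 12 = (d + 1)*(d^2 + 7*d + 12) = (d + 1)*(d + 3)*(d + 4)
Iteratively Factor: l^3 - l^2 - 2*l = (l + 1)*(l^2 - 2*l) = (l - 2)*(l + 1)*(l)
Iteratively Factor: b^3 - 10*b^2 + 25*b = (b - 5)*(b^2 - 5*b) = (b - 5)^2*(b)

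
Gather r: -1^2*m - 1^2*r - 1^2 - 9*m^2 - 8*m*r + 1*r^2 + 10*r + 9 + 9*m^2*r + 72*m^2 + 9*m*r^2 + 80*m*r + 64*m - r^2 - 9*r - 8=63*m^2 + 9*m*r^2 + 63*m + r*(9*m^2 + 72*m)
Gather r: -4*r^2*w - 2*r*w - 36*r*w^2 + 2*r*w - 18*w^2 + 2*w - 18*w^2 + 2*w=-4*r^2*w - 36*r*w^2 - 36*w^2 + 4*w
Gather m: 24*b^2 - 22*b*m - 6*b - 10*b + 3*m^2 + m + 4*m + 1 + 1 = 24*b^2 - 16*b + 3*m^2 + m*(5 - 22*b) + 2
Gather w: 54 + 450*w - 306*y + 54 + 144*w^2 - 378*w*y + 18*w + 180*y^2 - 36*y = 144*w^2 + w*(468 - 378*y) + 180*y^2 - 342*y + 108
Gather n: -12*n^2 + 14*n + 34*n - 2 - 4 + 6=-12*n^2 + 48*n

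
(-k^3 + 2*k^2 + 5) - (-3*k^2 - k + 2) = -k^3 + 5*k^2 + k + 3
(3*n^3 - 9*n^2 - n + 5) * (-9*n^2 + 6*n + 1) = -27*n^5 + 99*n^4 - 42*n^3 - 60*n^2 + 29*n + 5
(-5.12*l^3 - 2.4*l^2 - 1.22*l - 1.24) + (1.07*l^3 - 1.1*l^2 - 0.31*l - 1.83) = -4.05*l^3 - 3.5*l^2 - 1.53*l - 3.07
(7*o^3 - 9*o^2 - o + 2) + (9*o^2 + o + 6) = 7*o^3 + 8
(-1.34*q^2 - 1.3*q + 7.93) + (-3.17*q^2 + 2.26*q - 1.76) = -4.51*q^2 + 0.96*q + 6.17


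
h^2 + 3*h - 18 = (h - 3)*(h + 6)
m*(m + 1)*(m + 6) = m^3 + 7*m^2 + 6*m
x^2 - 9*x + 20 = (x - 5)*(x - 4)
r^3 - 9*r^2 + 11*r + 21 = (r - 7)*(r - 3)*(r + 1)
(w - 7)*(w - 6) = w^2 - 13*w + 42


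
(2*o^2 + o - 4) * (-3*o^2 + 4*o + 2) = -6*o^4 + 5*o^3 + 20*o^2 - 14*o - 8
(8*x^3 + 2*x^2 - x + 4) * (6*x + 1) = 48*x^4 + 20*x^3 - 4*x^2 + 23*x + 4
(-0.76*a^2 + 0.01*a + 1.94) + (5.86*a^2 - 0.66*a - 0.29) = 5.1*a^2 - 0.65*a + 1.65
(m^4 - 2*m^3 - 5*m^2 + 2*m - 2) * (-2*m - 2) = -2*m^5 + 2*m^4 + 14*m^3 + 6*m^2 + 4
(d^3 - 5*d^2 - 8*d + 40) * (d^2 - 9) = d^5 - 5*d^4 - 17*d^3 + 85*d^2 + 72*d - 360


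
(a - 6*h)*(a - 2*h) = a^2 - 8*a*h + 12*h^2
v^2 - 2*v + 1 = (v - 1)^2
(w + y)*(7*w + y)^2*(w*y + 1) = 49*w^4*y + 63*w^3*y^2 + 49*w^3 + 15*w^2*y^3 + 63*w^2*y + w*y^4 + 15*w*y^2 + y^3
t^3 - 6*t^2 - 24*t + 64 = (t - 8)*(t - 2)*(t + 4)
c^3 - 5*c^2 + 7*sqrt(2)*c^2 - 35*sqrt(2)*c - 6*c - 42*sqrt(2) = (c - 6)*(c + 1)*(c + 7*sqrt(2))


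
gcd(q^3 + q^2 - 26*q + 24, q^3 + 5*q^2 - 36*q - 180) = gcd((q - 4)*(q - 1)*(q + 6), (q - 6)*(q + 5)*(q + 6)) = q + 6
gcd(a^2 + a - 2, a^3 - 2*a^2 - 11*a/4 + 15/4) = a - 1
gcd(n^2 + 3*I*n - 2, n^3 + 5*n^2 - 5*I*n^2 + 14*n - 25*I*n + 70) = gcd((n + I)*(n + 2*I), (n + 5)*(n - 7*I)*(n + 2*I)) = n + 2*I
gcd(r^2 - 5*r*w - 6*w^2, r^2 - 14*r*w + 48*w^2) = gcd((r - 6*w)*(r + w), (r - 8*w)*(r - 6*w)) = r - 6*w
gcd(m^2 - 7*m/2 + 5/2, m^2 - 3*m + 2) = m - 1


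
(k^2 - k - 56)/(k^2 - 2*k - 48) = (k + 7)/(k + 6)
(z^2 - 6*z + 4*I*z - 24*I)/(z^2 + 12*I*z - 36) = (z^2 + z*(-6 + 4*I) - 24*I)/(z^2 + 12*I*z - 36)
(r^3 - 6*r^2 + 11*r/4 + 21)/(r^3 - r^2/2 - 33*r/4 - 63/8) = 2*(r - 4)/(2*r + 3)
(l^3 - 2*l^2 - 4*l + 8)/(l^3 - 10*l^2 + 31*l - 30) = (l^2 - 4)/(l^2 - 8*l + 15)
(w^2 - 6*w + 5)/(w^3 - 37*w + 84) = (w^2 - 6*w + 5)/(w^3 - 37*w + 84)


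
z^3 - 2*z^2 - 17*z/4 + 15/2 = (z - 5/2)*(z - 3/2)*(z + 2)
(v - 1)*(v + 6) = v^2 + 5*v - 6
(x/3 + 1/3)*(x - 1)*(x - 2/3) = x^3/3 - 2*x^2/9 - x/3 + 2/9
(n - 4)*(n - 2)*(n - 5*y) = n^3 - 5*n^2*y - 6*n^2 + 30*n*y + 8*n - 40*y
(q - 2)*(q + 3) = q^2 + q - 6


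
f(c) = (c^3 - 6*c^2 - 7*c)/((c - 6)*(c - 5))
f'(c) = (3*c^2 - 12*c - 7)/((c - 6)*(c - 5)) - (c^3 - 6*c^2 - 7*c)/((c - 6)*(c - 5)^2) - (c^3 - 6*c^2 - 7*c)/((c - 6)^2*(c - 5))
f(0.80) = -0.41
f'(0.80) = -0.85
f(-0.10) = 0.02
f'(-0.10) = -0.18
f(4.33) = -55.07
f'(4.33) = -117.60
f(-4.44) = -1.77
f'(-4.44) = 0.71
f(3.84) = -23.44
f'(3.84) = -34.59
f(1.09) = -0.70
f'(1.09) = -1.18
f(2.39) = -3.96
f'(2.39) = -4.59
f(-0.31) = 0.05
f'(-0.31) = -0.07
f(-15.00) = -11.00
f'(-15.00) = 0.95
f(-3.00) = -0.83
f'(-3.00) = 0.58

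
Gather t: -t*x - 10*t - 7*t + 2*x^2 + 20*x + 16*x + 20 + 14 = t*(-x - 17) + 2*x^2 + 36*x + 34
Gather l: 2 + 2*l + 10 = 2*l + 12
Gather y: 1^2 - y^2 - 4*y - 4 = -y^2 - 4*y - 3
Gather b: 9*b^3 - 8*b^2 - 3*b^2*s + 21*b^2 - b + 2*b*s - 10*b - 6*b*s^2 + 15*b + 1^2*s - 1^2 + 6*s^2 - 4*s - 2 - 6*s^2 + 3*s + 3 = 9*b^3 + b^2*(13 - 3*s) + b*(-6*s^2 + 2*s + 4)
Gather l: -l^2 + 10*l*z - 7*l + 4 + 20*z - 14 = -l^2 + l*(10*z - 7) + 20*z - 10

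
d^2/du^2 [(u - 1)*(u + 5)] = 2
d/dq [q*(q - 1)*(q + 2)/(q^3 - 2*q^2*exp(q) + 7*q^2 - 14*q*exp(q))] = ((q - 1)*(q + 2)*(2*q^2*exp(q) - 3*q^2 + 18*q*exp(q) - 14*q + 14*exp(q)) + (q*(q - 1) + q*(q + 2) + (q - 1)*(q + 2))*(q^2 - 2*q*exp(q) + 7*q - 14*exp(q)))/(q*(q^2 - 2*q*exp(q) + 7*q - 14*exp(q))^2)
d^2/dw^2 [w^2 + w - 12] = 2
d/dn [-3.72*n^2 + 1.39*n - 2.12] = 1.39 - 7.44*n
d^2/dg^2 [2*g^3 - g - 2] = 12*g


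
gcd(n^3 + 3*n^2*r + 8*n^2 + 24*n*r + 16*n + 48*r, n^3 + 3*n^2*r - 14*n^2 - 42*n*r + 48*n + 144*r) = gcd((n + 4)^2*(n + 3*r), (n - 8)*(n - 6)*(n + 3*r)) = n + 3*r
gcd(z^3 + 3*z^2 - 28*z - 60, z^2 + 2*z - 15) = 1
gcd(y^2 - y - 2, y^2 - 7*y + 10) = y - 2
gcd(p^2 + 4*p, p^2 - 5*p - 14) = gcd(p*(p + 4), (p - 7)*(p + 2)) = 1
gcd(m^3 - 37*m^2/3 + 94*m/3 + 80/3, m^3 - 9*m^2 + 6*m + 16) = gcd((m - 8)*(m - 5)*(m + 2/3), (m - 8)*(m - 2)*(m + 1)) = m - 8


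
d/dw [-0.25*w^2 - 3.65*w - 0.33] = -0.5*w - 3.65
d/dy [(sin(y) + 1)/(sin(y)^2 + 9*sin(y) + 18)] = (-2*sin(y) + cos(y)^2 + 8)*cos(y)/(sin(y)^2 + 9*sin(y) + 18)^2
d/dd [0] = 0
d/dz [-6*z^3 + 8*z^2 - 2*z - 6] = -18*z^2 + 16*z - 2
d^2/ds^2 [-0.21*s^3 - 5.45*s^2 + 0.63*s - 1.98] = -1.26*s - 10.9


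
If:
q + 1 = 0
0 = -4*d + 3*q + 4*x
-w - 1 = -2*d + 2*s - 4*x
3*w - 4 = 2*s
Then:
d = x - 3/4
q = -1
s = 9*x/4 - 23/16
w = 3*x/2 + 3/8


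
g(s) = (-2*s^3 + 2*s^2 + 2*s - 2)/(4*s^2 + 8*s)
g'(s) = (-8*s - 8)*(-2*s^3 + 2*s^2 + 2*s - 2)/(4*s^2 + 8*s)^2 + (-6*s^2 + 4*s + 2)/(4*s^2 + 8*s) = (-s^4 - 4*s^3 + s^2 + 2*s + 2)/(2*s^2*(s^2 + 4*s + 4))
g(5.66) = -1.67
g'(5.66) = -0.45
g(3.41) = -0.69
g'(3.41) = -0.40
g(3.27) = -0.64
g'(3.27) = -0.40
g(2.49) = -0.35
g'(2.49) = -0.35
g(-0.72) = 0.45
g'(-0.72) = 1.36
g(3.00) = -0.53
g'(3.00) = -0.38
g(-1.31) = -0.92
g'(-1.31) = 4.37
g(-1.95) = -42.40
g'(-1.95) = 899.57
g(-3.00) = 5.33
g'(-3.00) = 1.78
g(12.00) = -4.68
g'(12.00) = -0.49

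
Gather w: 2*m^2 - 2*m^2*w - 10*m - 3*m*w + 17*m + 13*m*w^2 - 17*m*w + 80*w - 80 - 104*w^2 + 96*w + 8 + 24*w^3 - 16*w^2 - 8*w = 2*m^2 + 7*m + 24*w^3 + w^2*(13*m - 120) + w*(-2*m^2 - 20*m + 168) - 72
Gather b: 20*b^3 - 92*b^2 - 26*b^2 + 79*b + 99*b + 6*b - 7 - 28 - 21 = 20*b^3 - 118*b^2 + 184*b - 56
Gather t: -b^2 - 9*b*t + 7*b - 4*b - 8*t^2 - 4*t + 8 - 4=-b^2 + 3*b - 8*t^2 + t*(-9*b - 4) + 4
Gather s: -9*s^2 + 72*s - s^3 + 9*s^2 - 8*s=-s^3 + 64*s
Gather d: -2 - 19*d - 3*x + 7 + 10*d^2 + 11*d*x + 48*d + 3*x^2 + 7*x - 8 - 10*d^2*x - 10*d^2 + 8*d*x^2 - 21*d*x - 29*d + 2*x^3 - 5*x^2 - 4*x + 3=-10*d^2*x + d*(8*x^2 - 10*x) + 2*x^3 - 2*x^2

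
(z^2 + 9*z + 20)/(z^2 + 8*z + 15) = (z + 4)/(z + 3)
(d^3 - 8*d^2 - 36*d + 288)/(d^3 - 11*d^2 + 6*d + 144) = (d + 6)/(d + 3)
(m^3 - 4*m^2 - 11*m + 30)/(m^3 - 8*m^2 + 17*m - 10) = (m + 3)/(m - 1)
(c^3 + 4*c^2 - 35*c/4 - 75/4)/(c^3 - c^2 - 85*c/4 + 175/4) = (2*c + 3)/(2*c - 7)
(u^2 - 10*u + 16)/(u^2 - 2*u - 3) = (-u^2 + 10*u - 16)/(-u^2 + 2*u + 3)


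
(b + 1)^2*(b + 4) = b^3 + 6*b^2 + 9*b + 4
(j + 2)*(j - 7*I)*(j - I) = j^3 + 2*j^2 - 8*I*j^2 - 7*j - 16*I*j - 14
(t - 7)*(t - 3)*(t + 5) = t^3 - 5*t^2 - 29*t + 105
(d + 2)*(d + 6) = d^2 + 8*d + 12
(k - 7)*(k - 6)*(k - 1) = k^3 - 14*k^2 + 55*k - 42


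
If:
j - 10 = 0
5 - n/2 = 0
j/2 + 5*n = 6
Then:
No Solution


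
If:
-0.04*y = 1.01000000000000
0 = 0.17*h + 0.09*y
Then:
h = 13.37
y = -25.25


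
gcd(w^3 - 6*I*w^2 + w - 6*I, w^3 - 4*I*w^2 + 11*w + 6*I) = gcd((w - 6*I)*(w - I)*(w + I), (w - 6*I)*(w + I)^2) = w^2 - 5*I*w + 6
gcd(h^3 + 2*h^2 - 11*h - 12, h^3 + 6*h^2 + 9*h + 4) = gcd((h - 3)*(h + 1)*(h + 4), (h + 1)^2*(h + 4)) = h^2 + 5*h + 4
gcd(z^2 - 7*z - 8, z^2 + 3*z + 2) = z + 1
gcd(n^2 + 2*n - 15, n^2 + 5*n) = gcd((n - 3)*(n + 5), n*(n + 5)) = n + 5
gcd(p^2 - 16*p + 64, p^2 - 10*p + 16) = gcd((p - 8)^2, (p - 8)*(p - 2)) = p - 8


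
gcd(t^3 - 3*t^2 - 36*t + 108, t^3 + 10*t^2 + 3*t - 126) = t^2 + 3*t - 18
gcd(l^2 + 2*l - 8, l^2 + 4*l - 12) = l - 2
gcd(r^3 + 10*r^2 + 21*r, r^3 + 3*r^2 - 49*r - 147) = r^2 + 10*r + 21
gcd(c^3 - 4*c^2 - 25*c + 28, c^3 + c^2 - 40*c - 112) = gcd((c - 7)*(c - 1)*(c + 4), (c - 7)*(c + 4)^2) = c^2 - 3*c - 28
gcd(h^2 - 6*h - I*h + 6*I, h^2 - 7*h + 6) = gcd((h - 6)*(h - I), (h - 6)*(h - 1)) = h - 6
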